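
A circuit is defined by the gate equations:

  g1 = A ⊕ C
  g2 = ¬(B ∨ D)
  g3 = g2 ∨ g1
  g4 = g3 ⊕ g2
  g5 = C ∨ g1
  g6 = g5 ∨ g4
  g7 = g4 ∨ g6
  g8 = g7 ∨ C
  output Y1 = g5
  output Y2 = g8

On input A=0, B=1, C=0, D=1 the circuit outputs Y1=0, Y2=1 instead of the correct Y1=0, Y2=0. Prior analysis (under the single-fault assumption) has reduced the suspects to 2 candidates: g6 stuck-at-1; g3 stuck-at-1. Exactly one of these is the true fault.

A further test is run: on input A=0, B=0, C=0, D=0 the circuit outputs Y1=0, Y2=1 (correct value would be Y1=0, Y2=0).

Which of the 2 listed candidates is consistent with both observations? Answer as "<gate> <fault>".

Evaluate each candidate on input A=0, B=0, C=0, D=0:
  g6 stuck-at-1: g1=0, g2=1, g3=1, g4=0, g5=0, g6=1 [stuck-at-1], g7=1, g8=1 → Y1=0, Y2=1 — matches
  g3 stuck-at-1: g1=0, g2=1, g3=1 [stuck-at-1], g4=0, g5=0, g6=0, g7=0, g8=0 → Y1=0, Y2=0 — eliminated
Only g6 stuck-at-1 reproduces the observed Y1=0, Y2=1.

g6 stuck-at-1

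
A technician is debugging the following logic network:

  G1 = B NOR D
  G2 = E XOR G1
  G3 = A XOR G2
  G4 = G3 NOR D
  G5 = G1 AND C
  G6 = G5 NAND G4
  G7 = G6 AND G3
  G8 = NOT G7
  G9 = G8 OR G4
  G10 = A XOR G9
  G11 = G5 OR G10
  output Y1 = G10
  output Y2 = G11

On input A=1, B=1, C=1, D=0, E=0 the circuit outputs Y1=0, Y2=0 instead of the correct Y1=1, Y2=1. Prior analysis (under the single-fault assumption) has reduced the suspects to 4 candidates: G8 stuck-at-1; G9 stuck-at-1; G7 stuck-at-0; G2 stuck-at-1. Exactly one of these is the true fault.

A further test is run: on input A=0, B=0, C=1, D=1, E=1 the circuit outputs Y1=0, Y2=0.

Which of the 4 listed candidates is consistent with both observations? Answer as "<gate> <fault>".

Evaluate each candidate on input A=0, B=0, C=1, D=1, E=1:
  G8 stuck-at-1: G1=0, G2=1, G3=1, G4=0, G5=0, G6=1, G7=1, G8=1 [stuck-at-1], G9=1, G10=1, G11=1 → Y1=1, Y2=1 — eliminated
  G9 stuck-at-1: G1=0, G2=1, G3=1, G4=0, G5=0, G6=1, G7=1, G8=0, G9=1 [stuck-at-1], G10=1, G11=1 → Y1=1, Y2=1 — eliminated
  G7 stuck-at-0: G1=0, G2=1, G3=1, G4=0, G5=0, G6=1, G7=0 [stuck-at-0], G8=1, G9=1, G10=1, G11=1 → Y1=1, Y2=1 — eliminated
  G2 stuck-at-1: G1=0, G2=1 [stuck-at-1], G3=1, G4=0, G5=0, G6=1, G7=1, G8=0, G9=0, G10=0, G11=0 → Y1=0, Y2=0 — matches
Only G2 stuck-at-1 reproduces the observed Y1=0, Y2=0.

G2 stuck-at-1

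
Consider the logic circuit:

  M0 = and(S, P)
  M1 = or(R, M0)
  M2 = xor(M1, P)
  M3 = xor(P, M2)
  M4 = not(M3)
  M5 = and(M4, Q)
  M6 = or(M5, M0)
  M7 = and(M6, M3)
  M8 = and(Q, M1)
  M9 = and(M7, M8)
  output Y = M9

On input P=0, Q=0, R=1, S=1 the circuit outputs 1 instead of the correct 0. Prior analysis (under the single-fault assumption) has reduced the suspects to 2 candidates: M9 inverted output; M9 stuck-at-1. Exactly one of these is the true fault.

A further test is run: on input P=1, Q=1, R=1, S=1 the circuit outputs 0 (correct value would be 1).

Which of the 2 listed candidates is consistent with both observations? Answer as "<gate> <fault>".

Evaluate each candidate on input P=1, Q=1, R=1, S=1:
  M9 inverted output: M0=1, M1=1, M2=0, M3=1, M4=0, M5=0, M6=1, M7=1, M8=1, M9=0 [inverted output] → 0 — matches
  M9 stuck-at-1: M0=1, M1=1, M2=0, M3=1, M4=0, M5=0, M6=1, M7=1, M8=1, M9=1 [stuck-at-1] → 1 — eliminated
Only M9 inverted output reproduces the observed 0.

M9 inverted output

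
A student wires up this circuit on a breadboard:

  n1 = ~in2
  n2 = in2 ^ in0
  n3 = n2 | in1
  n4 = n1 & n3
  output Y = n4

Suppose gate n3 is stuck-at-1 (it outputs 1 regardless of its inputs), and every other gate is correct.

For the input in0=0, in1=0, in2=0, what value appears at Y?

Propagate with n3 forced: n1=1, n2=0, n3=1 [stuck-at-1], n4=1.
So Y = 1. (Without the fault it would be 0.)

1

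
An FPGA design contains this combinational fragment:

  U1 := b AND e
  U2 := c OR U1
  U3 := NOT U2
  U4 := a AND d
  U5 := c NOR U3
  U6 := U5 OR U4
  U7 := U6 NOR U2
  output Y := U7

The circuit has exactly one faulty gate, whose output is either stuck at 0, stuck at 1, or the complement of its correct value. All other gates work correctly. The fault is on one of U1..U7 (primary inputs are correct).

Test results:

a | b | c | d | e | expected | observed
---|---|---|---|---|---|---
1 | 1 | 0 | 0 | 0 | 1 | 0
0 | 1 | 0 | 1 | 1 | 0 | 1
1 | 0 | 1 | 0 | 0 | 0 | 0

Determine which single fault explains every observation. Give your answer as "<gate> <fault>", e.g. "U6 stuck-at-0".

U1 inverted output

Fault-free values for test 1 (a=1, b=1, c=0, d=0, e=0): U1=0, U2=0, U3=1, U4=0, U5=0, U6=0, U7=1, giving Y=1. Observed 0.
Test 1: faults giving observed 0 are {U1 stuck-at-1, U1 inverted output, U2 stuck-at-1, U2 inverted output, U3 stuck-at-0, U3 inverted output, U4 stuck-at-1, U4 inverted output, U5 stuck-at-1, U5 inverted output, U6 stuck-at-1, U6 inverted output, U7 stuck-at-0, U7 inverted output}.
Test 2 (a=0, b=1, c=0, d=1, e=1): fault-free U1=1, U2=1, U3=0, U4=0, U5=1, U6=1, U7=0 → 0; observed 1. Eliminates U1 stuck-at-1, U2 stuck-at-1, U3 stuck-at-0, U3 inverted output, U4 stuck-at-1, U4 inverted output, U5 stuck-at-1, U5 inverted output, U6 stuck-at-1, U6 inverted output, U7 stuck-at-0.
Test 3 (a=1, b=0, c=1, d=0, e=0): fault-free U1=0, U2=1, U3=0, U4=0, U5=0, U6=0, U7=0 → 0; observed 0. Eliminates U2 inverted output, U7 inverted output.
Only U1 inverted output is consistent with every test.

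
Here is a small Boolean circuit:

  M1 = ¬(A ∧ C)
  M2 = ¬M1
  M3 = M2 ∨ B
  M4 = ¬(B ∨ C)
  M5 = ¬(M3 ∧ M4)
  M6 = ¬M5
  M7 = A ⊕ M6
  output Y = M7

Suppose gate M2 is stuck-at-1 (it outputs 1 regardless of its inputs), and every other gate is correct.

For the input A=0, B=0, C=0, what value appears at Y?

1

Propagate with M2 forced: M1=1, M2=1 [stuck-at-1], M3=1, M4=1, M5=0, M6=1, M7=1.
So Y = 1. (Without the fault it would be 0.)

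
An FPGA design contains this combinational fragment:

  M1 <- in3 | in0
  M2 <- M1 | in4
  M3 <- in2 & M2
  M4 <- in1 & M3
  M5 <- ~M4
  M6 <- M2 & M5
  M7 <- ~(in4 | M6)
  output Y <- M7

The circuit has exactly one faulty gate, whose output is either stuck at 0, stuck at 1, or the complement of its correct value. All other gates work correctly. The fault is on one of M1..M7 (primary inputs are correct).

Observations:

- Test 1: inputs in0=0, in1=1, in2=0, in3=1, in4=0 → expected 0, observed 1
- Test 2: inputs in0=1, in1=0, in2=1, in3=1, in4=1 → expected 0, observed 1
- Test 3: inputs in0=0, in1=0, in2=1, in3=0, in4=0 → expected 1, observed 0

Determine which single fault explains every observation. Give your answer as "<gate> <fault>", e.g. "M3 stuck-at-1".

Fault-free values for test 1 (in0=0, in1=1, in2=0, in3=1, in4=0): M1=1, M2=1, M3=0, M4=0, M5=1, M6=1, M7=0, giving Y=0. Observed 1.
Test 1: faults giving observed 1 are {M1 stuck-at-0, M1 inverted output, M2 stuck-at-0, M2 inverted output, M3 stuck-at-1, M3 inverted output, M4 stuck-at-1, M4 inverted output, M5 stuck-at-0, M5 inverted output, M6 stuck-at-0, M6 inverted output, M7 stuck-at-1, M7 inverted output}.
Test 2 (in0=1, in1=0, in2=1, in3=1, in4=1): fault-free M1=1, M2=1, M3=1, M4=0, M5=1, M6=1, M7=0 → 0; observed 1. Eliminates M1 stuck-at-0, M1 inverted output, M2 stuck-at-0, M2 inverted output, M3 stuck-at-1, M3 inverted output, M4 stuck-at-1, M4 inverted output, M5 stuck-at-0, M5 inverted output, M6 stuck-at-0, M6 inverted output.
Test 3 (in0=0, in1=0, in2=1, in3=0, in4=0): fault-free M1=0, M2=0, M3=0, M4=0, M5=1, M6=0, M7=1 → 1; observed 0. Eliminates M7 stuck-at-1.
Only M7 inverted output is consistent with every test.

M7 inverted output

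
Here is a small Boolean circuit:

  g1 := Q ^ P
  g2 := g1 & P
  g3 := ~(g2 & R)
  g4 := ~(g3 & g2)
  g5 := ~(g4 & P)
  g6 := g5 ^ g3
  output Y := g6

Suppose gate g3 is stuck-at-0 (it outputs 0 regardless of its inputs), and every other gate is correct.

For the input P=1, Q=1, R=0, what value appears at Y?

Propagate with g3 forced: g1=0, g2=0, g3=0 [stuck-at-0], g4=1, g5=0, g6=0.
So Y = 0. (Without the fault it would be 1.)

0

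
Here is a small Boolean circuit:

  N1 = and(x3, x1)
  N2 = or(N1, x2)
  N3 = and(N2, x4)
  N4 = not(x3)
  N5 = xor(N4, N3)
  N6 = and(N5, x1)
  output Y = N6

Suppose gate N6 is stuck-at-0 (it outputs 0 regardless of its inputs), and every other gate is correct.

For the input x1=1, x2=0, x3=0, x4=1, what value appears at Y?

Propagate with N6 forced: N1=0, N2=0, N3=0, N4=1, N5=1, N6=0 [stuck-at-0].
So Y = 0. (Without the fault it would be 1.)

0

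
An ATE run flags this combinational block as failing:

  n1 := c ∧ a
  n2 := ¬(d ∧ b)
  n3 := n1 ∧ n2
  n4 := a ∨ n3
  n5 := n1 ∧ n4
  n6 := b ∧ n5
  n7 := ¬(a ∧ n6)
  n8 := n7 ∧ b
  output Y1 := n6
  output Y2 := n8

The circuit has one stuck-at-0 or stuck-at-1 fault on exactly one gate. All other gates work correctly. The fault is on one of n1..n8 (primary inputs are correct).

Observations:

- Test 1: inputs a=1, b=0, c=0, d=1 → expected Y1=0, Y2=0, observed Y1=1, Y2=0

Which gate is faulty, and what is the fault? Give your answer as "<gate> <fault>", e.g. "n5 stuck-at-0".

Fault-free values for test 1 (a=1, b=0, c=0, d=1): n1=0, n2=1, n3=0, n4=1, n5=0, n6=0, n7=1, n8=0, giving Y1=0, Y2=0. Observed Y1=1, Y2=0.
Test 1: faults giving observed Y1=1, Y2=0 are {n6 stuck-at-1}.
Only n6 stuck-at-1 is consistent with every test.

n6 stuck-at-1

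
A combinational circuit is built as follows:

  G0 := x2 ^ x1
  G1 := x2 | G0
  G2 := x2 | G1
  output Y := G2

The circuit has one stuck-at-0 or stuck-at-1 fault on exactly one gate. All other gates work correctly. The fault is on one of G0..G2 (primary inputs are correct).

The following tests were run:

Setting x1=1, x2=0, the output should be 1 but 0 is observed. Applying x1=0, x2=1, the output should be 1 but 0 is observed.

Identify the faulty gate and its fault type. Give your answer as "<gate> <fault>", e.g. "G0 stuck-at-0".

G2 stuck-at-0

Fault-free values for test 1 (x1=1, x2=0): G0=1, G1=1, G2=1, giving Y=1. Observed 0.
Test 1: faults giving observed 0 are {G0 stuck-at-0, G1 stuck-at-0, G2 stuck-at-0}.
Test 2 (x1=0, x2=1): fault-free G0=1, G1=1, G2=1 → 1; observed 0. Eliminates G0 stuck-at-0, G1 stuck-at-0.
Only G2 stuck-at-0 is consistent with every test.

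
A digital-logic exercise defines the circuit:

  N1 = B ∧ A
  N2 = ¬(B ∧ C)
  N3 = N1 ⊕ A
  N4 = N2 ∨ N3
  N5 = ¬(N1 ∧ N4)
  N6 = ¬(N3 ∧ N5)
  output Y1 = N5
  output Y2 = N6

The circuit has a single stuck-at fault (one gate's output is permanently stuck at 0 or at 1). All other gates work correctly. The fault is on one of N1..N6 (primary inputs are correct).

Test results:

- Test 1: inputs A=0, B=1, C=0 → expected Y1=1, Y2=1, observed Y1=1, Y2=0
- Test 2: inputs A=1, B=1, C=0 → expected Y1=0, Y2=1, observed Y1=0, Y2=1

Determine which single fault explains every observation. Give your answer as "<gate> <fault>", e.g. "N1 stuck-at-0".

N3 stuck-at-1

Fault-free values for test 1 (A=0, B=1, C=0): N1=0, N2=1, N3=0, N4=1, N5=1, N6=1, giving Y1=1, Y2=1. Observed Y1=1, Y2=0.
Test 1: faults giving observed Y1=1, Y2=0 are {N3 stuck-at-1, N6 stuck-at-0}.
Test 2 (A=1, B=1, C=0): fault-free N1=1, N2=1, N3=0, N4=1, N5=0, N6=1 → Y1=0, Y2=1; observed Y1=0, Y2=1. Eliminates N6 stuck-at-0.
Only N3 stuck-at-1 is consistent with every test.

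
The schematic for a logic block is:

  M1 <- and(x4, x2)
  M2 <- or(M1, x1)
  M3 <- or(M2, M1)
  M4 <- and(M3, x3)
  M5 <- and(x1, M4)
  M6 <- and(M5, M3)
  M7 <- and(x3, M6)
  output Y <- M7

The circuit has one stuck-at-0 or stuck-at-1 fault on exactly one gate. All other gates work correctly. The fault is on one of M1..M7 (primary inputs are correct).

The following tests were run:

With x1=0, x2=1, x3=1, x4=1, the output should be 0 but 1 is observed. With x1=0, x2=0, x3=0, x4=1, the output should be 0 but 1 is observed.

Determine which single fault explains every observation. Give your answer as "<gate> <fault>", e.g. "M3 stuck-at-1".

Fault-free values for test 1 (x1=0, x2=1, x3=1, x4=1): M1=1, M2=1, M3=1, M4=1, M5=0, M6=0, M7=0, giving Y=0. Observed 1.
Test 1: faults giving observed 1 are {M5 stuck-at-1, M6 stuck-at-1, M7 stuck-at-1}.
Test 2 (x1=0, x2=0, x3=0, x4=1): fault-free M1=0, M2=0, M3=0, M4=0, M5=0, M6=0, M7=0 → 0; observed 1. Eliminates M5 stuck-at-1, M6 stuck-at-1.
Only M7 stuck-at-1 is consistent with every test.

M7 stuck-at-1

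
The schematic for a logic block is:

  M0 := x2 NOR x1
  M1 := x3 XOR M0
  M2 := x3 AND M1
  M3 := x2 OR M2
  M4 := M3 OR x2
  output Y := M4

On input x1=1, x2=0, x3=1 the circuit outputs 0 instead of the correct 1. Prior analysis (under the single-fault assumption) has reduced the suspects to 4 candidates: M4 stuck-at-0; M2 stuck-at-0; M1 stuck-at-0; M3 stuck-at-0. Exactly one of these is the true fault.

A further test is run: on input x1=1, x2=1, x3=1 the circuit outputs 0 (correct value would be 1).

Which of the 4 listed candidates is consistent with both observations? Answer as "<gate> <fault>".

M4 stuck-at-0

Evaluate each candidate on input x1=1, x2=1, x3=1:
  M4 stuck-at-0: M0=0, M1=1, M2=1, M3=1, M4=0 [stuck-at-0] → 0 — matches
  M2 stuck-at-0: M0=0, M1=1, M2=0 [stuck-at-0], M3=1, M4=1 → 1 — eliminated
  M1 stuck-at-0: M0=0, M1=0 [stuck-at-0], M2=0, M3=1, M4=1 → 1 — eliminated
  M3 stuck-at-0: M0=0, M1=1, M2=1, M3=0 [stuck-at-0], M4=1 → 1 — eliminated
Only M4 stuck-at-0 reproduces the observed 0.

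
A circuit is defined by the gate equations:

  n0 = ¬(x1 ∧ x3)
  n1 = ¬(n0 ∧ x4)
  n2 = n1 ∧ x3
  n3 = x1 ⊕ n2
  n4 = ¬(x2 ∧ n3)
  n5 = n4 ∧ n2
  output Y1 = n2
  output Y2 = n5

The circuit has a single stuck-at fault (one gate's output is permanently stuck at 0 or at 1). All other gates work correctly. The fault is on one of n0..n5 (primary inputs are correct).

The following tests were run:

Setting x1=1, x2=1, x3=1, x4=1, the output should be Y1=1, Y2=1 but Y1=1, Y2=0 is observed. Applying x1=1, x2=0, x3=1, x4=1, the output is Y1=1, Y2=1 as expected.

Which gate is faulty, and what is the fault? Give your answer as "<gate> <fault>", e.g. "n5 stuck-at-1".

Fault-free values for test 1 (x1=1, x2=1, x3=1, x4=1): n0=0, n1=1, n2=1, n3=0, n4=1, n5=1, giving Y1=1, Y2=1. Observed Y1=1, Y2=0.
Test 1: faults giving observed Y1=1, Y2=0 are {n3 stuck-at-1, n4 stuck-at-0, n5 stuck-at-0}.
Test 2 (x1=1, x2=0, x3=1, x4=1): fault-free n0=0, n1=1, n2=1, n3=0, n4=1, n5=1 → Y1=1, Y2=1; observed Y1=1, Y2=1. Eliminates n4 stuck-at-0, n5 stuck-at-0.
Only n3 stuck-at-1 is consistent with every test.

n3 stuck-at-1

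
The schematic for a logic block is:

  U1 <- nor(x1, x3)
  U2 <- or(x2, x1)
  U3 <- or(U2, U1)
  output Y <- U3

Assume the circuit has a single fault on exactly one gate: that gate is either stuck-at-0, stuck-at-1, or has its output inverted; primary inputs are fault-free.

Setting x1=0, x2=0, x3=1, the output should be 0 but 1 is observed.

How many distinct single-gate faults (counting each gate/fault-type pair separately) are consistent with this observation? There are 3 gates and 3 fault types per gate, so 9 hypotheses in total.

6

Fault-free: U1=0, U2=0, U3=0 → 0. Observed 1.
  U1 stuck-at-0: output 0 ✗
  U1 stuck-at-1: output 1 ✓
  U1 inverted output: output 1 ✓
  U2 stuck-at-0: output 0 ✗
  U2 stuck-at-1: output 1 ✓
  U2 inverted output: output 1 ✓
  U3 stuck-at-0: output 0 ✗
  U3 stuck-at-1: output 1 ✓
  U3 inverted output: output 1 ✓
Consistent faults: {U1 stuck-at-1, U1 inverted output, U2 stuck-at-1, U2 inverted output, U3 stuck-at-1, U3 inverted output} — 6 in all.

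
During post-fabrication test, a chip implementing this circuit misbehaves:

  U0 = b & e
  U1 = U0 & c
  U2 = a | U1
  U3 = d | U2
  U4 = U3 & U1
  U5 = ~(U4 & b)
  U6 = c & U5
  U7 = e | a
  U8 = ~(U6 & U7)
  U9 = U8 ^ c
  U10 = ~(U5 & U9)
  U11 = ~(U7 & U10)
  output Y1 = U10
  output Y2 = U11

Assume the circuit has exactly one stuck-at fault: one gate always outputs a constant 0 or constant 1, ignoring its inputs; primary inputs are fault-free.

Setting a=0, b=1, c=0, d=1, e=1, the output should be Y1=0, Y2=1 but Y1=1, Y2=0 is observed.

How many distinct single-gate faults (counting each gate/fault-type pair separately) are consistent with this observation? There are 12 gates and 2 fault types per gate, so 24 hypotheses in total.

7

Fault-free: U0=1, U1=0, U2=0, U3=1, U4=0, U5=1, U6=0, U7=1, U8=1, U9=1, U10=0, U11=1 → Y1=0, Y2=1. Observed Y1=1, Y2=0.
  U0: none of the 2 fault types match ✗
  U1: stuck-at-1 ✓; others ✗
  U2: none of the 2 fault types match ✗
  U3: none of the 2 fault types match ✗
  U4: stuck-at-1 ✓; others ✗
  U5: stuck-at-0 ✓; others ✗
  U6: stuck-at-1 ✓; others ✗
  U7: none of the 2 fault types match ✗
  U8: stuck-at-0 ✓; others ✗
  U9: stuck-at-0 ✓; others ✗
  U10: stuck-at-1 ✓; others ✗
  U11: none of the 2 fault types match ✗
Consistent faults: {U1 stuck-at-1, U4 stuck-at-1, U5 stuck-at-0, U6 stuck-at-1, U8 stuck-at-0, U9 stuck-at-0, U10 stuck-at-1} — 7 in all.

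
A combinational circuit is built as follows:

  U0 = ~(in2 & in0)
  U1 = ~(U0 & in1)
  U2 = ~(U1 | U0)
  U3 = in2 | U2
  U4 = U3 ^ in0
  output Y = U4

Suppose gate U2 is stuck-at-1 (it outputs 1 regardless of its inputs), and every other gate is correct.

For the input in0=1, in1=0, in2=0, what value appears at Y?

Propagate with U2 forced: U0=1, U1=1, U2=1 [stuck-at-1], U3=1, U4=0.
So Y = 0. (Without the fault it would be 1.)

0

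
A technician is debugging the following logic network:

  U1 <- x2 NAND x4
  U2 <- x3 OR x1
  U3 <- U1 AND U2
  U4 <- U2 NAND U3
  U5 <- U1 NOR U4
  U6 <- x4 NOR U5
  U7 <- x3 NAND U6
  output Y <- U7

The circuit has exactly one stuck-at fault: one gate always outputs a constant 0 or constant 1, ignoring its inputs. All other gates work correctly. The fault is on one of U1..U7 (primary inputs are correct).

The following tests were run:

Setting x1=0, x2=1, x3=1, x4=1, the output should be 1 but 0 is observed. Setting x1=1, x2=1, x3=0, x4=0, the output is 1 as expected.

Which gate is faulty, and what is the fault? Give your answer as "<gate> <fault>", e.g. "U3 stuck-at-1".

Fault-free values for test 1 (x1=0, x2=1, x3=1, x4=1): U1=0, U2=1, U3=0, U4=1, U5=0, U6=0, U7=1, giving Y=1. Observed 0.
Test 1: faults giving observed 0 are {U6 stuck-at-1, U7 stuck-at-0}.
Test 2 (x1=1, x2=1, x3=0, x4=0): fault-free U1=1, U2=1, U3=1, U4=0, U5=0, U6=1, U7=1 → 1; observed 1. Eliminates U7 stuck-at-0.
Only U6 stuck-at-1 is consistent with every test.

U6 stuck-at-1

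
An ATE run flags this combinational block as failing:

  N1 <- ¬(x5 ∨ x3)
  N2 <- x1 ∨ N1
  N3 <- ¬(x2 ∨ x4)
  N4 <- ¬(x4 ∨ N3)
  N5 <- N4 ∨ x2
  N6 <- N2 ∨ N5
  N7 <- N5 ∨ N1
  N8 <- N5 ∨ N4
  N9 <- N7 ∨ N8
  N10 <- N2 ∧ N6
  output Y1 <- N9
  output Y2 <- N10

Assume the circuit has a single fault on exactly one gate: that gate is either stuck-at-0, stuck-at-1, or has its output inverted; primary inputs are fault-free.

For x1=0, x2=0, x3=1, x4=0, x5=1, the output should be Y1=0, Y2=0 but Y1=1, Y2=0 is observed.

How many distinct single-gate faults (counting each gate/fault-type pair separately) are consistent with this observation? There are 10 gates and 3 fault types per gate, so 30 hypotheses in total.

12

Fault-free: N1=0, N2=0, N3=1, N4=0, N5=0, N6=0, N7=0, N8=0, N9=0, N10=0 → Y1=0, Y2=0. Observed Y1=1, Y2=0.
  N1: none of the 3 fault types match ✗
  N2: none of the 3 fault types match ✗
  N3: stuck-at-0, inverted output ✓; others ✗
  N4: stuck-at-1, inverted output ✓; others ✗
  N5: stuck-at-1, inverted output ✓; others ✗
  N6: none of the 3 fault types match ✗
  N7: stuck-at-1, inverted output ✓; others ✗
  N8: stuck-at-1, inverted output ✓; others ✗
  N9: stuck-at-1, inverted output ✓; others ✗
  N10: none of the 3 fault types match ✗
Consistent faults: {N3 stuck-at-0, N3 inverted output, N4 stuck-at-1, N4 inverted output, N5 stuck-at-1, N5 inverted output, N7 stuck-at-1, N7 inverted output, N8 stuck-at-1, N8 inverted output, N9 stuck-at-1, N9 inverted output} — 12 in all.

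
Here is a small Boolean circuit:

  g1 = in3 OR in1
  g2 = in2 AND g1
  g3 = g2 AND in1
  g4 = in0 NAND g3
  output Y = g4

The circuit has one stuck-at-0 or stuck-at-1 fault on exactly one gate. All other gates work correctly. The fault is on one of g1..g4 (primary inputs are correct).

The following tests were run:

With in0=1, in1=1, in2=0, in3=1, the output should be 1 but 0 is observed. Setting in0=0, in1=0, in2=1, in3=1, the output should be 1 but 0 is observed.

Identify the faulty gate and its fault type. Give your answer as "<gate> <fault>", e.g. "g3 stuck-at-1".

Fault-free values for test 1 (in0=1, in1=1, in2=0, in3=1): g1=1, g2=0, g3=0, g4=1, giving Y=1. Observed 0.
Test 1: faults giving observed 0 are {g2 stuck-at-1, g3 stuck-at-1, g4 stuck-at-0}.
Test 2 (in0=0, in1=0, in2=1, in3=1): fault-free g1=1, g2=1, g3=0, g4=1 → 1; observed 0. Eliminates g2 stuck-at-1, g3 stuck-at-1.
Only g4 stuck-at-0 is consistent with every test.

g4 stuck-at-0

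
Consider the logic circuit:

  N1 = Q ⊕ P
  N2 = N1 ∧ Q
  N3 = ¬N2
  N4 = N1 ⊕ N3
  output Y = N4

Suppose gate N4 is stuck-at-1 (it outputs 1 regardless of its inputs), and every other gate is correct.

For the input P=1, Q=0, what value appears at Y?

Propagate with N4 forced: N1=1, N2=0, N3=1, N4=1 [stuck-at-1].
So Y = 1. (Without the fault it would be 0.)

1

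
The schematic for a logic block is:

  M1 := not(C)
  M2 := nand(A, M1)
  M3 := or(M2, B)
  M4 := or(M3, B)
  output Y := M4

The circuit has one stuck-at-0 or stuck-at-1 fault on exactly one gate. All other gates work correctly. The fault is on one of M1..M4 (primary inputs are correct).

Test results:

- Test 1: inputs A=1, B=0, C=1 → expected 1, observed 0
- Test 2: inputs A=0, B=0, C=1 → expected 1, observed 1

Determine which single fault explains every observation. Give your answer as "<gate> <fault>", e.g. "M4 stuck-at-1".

M1 stuck-at-1

Fault-free values for test 1 (A=1, B=0, C=1): M1=0, M2=1, M3=1, M4=1, giving Y=1. Observed 0.
Test 1: faults giving observed 0 are {M1 stuck-at-1, M2 stuck-at-0, M3 stuck-at-0, M4 stuck-at-0}.
Test 2 (A=0, B=0, C=1): fault-free M1=0, M2=1, M3=1, M4=1 → 1; observed 1. Eliminates M2 stuck-at-0, M3 stuck-at-0, M4 stuck-at-0.
Only M1 stuck-at-1 is consistent with every test.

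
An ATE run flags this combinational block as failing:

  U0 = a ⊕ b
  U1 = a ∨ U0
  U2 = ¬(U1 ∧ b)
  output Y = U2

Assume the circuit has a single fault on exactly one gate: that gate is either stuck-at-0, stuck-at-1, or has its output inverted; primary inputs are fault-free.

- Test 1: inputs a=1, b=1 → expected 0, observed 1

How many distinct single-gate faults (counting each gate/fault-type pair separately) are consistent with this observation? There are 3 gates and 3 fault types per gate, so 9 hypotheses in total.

4

Fault-free: U0=0, U1=1, U2=0 → 0. Observed 1.
  U0 stuck-at-0: output 0 ✗
  U0 stuck-at-1: output 0 ✗
  U0 inverted output: output 0 ✗
  U1 stuck-at-0: output 1 ✓
  U1 stuck-at-1: output 0 ✗
  U1 inverted output: output 1 ✓
  U2 stuck-at-0: output 0 ✗
  U2 stuck-at-1: output 1 ✓
  U2 inverted output: output 1 ✓
Consistent faults: {U1 stuck-at-0, U1 inverted output, U2 stuck-at-1, U2 inverted output} — 4 in all.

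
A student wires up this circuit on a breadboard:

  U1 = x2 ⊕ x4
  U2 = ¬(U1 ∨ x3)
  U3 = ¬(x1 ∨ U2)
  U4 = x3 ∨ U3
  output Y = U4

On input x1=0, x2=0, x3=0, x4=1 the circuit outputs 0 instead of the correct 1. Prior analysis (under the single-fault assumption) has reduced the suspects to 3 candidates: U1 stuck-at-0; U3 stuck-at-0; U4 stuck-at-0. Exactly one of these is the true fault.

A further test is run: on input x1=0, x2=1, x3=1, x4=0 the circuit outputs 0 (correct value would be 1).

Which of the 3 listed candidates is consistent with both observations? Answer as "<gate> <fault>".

Evaluate each candidate on input x1=0, x2=1, x3=1, x4=0:
  U1 stuck-at-0: U1=0 [stuck-at-0], U2=0, U3=1, U4=1 → 1 — eliminated
  U3 stuck-at-0: U1=1, U2=0, U3=0 [stuck-at-0], U4=1 → 1 — eliminated
  U4 stuck-at-0: U1=1, U2=0, U3=1, U4=0 [stuck-at-0] → 0 — matches
Only U4 stuck-at-0 reproduces the observed 0.

U4 stuck-at-0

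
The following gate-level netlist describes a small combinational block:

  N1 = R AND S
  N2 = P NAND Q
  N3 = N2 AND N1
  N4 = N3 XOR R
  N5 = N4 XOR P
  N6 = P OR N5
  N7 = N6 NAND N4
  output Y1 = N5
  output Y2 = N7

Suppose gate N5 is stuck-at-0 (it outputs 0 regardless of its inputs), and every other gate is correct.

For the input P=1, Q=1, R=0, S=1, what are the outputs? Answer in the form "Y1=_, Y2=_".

Propagate with N5 forced: N1=0, N2=0, N3=0, N4=0, N5=0 [stuck-at-0], N6=1, N7=1.
So the outputs are Y1=0, Y2=1. (Without the fault they would be Y1=1, Y2=1.)

Y1=0, Y2=1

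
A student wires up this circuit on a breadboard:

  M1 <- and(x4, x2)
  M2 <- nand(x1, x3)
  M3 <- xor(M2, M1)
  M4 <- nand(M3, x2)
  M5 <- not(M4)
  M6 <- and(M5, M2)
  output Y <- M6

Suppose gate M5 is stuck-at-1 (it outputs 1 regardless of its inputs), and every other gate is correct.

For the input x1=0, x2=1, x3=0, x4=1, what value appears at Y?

1

Propagate with M5 forced: M1=1, M2=1, M3=0, M4=1, M5=1 [stuck-at-1], M6=1.
So Y = 1. (Without the fault it would be 0.)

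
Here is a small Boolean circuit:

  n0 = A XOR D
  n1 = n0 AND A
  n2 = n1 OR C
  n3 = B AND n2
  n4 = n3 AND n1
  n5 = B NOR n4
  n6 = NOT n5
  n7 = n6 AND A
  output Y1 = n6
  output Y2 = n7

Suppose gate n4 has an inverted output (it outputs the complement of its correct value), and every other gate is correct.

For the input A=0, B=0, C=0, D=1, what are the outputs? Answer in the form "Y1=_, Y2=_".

Y1=1, Y2=0

Propagate with n4 forced: n0=1, n1=0, n2=0, n3=0, n4=1 [inverted output], n5=0, n6=1, n7=0.
So the outputs are Y1=1, Y2=0. (Without the fault they would be Y1=0, Y2=0.)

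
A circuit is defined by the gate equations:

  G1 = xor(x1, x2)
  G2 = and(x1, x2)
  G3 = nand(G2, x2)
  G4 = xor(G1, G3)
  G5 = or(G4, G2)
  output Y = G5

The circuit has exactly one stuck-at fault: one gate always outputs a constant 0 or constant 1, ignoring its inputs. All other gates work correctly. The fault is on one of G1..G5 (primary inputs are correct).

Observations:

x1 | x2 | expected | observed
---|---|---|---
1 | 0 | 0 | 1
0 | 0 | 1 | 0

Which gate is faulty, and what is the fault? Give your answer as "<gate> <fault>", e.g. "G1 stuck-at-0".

G3 stuck-at-0

Fault-free values for test 1 (x1=1, x2=0): G1=1, G2=0, G3=1, G4=0, G5=0, giving Y=0. Observed 1.
Test 1: faults giving observed 1 are {G1 stuck-at-0, G2 stuck-at-1, G3 stuck-at-0, G4 stuck-at-1, G5 stuck-at-1}.
Test 2 (x1=0, x2=0): fault-free G1=0, G2=0, G3=1, G4=1, G5=1 → 1; observed 0. Eliminates G1 stuck-at-0, G2 stuck-at-1, G4 stuck-at-1, G5 stuck-at-1.
Only G3 stuck-at-0 is consistent with every test.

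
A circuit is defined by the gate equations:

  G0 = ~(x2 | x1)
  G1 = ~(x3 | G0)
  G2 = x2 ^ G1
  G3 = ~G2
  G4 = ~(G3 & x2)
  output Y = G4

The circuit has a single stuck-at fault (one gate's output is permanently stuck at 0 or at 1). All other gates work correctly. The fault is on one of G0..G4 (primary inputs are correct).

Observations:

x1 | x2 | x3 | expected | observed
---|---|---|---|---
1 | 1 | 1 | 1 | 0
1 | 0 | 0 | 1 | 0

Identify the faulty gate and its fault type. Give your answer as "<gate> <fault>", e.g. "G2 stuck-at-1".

G4 stuck-at-0

Fault-free values for test 1 (x1=1, x2=1, x3=1): G0=0, G1=0, G2=1, G3=0, G4=1, giving Y=1. Observed 0.
Test 1: faults giving observed 0 are {G1 stuck-at-1, G2 stuck-at-0, G3 stuck-at-1, G4 stuck-at-0}.
Test 2 (x1=1, x2=0, x3=0): fault-free G0=0, G1=1, G2=1, G3=0, G4=1 → 1; observed 0. Eliminates G1 stuck-at-1, G2 stuck-at-0, G3 stuck-at-1.
Only G4 stuck-at-0 is consistent with every test.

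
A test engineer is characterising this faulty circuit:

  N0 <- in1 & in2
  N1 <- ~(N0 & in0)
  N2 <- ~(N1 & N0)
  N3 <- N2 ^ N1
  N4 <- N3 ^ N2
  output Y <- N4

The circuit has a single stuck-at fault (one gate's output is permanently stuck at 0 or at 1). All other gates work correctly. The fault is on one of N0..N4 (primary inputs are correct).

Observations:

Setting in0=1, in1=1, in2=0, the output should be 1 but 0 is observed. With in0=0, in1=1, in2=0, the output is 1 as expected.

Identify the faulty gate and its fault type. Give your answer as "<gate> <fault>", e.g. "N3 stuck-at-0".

N0 stuck-at-1

Fault-free values for test 1 (in0=1, in1=1, in2=0): N0=0, N1=1, N2=1, N3=0, N4=1, giving Y=1. Observed 0.
Test 1: faults giving observed 0 are {N0 stuck-at-1, N1 stuck-at-0, N3 stuck-at-1, N4 stuck-at-0}.
Test 2 (in0=0, in1=1, in2=0): fault-free N0=0, N1=1, N2=1, N3=0, N4=1 → 1; observed 1. Eliminates N1 stuck-at-0, N3 stuck-at-1, N4 stuck-at-0.
Only N0 stuck-at-1 is consistent with every test.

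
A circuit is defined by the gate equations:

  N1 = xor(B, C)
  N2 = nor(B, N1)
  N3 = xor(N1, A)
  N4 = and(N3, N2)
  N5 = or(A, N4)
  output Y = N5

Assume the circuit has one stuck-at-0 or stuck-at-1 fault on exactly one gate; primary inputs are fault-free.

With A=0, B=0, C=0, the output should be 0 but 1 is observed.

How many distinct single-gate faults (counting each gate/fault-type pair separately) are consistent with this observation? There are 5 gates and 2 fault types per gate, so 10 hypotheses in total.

3

Fault-free: N1=0, N2=1, N3=0, N4=0, N5=0 → 0. Observed 1.
  N1 stuck-at-0: output 0 ✗
  N1 stuck-at-1: output 0 ✗
  N2 stuck-at-0: output 0 ✗
  N2 stuck-at-1: output 0 ✗
  N3 stuck-at-0: output 0 ✗
  N3 stuck-at-1: output 1 ✓
  N4 stuck-at-0: output 0 ✗
  N4 stuck-at-1: output 1 ✓
  N5 stuck-at-0: output 0 ✗
  N5 stuck-at-1: output 1 ✓
Consistent faults: {N3 stuck-at-1, N4 stuck-at-1, N5 stuck-at-1} — 3 in all.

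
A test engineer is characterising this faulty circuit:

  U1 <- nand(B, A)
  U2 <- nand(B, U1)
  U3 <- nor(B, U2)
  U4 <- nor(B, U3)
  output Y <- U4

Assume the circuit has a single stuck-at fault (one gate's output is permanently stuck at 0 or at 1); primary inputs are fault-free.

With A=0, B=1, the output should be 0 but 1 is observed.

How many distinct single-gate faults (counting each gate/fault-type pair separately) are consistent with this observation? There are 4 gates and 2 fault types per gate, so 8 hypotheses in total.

Fault-free: U1=1, U2=0, U3=0, U4=0 → 0. Observed 1.
  U1 stuck-at-0: output 0 ✗
  U1 stuck-at-1: output 0 ✗
  U2 stuck-at-0: output 0 ✗
  U2 stuck-at-1: output 0 ✗
  U3 stuck-at-0: output 0 ✗
  U3 stuck-at-1: output 0 ✗
  U4 stuck-at-0: output 0 ✗
  U4 stuck-at-1: output 1 ✓
Consistent faults: {U4 stuck-at-1} — 1 in all.

1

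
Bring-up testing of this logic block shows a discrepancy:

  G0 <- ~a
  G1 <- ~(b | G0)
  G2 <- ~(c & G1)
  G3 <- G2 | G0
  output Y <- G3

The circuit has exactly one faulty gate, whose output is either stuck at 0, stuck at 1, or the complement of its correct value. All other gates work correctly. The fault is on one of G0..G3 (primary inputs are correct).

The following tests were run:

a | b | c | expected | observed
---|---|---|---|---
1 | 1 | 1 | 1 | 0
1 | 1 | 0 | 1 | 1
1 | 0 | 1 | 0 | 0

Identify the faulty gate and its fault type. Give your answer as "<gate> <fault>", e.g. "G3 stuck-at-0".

Fault-free values for test 1 (a=1, b=1, c=1): G0=0, G1=0, G2=1, G3=1, giving Y=1. Observed 0.
Test 1: faults giving observed 0 are {G1 stuck-at-1, G1 inverted output, G2 stuck-at-0, G2 inverted output, G3 stuck-at-0, G3 inverted output}.
Test 2 (a=1, b=1, c=0): fault-free G0=0, G1=0, G2=1, G3=1 → 1; observed 1. Eliminates G2 stuck-at-0, G2 inverted output, G3 stuck-at-0, G3 inverted output.
Test 3 (a=1, b=0, c=1): fault-free G0=0, G1=1, G2=0, G3=0 → 0; observed 0. Eliminates G1 inverted output.
Only G1 stuck-at-1 is consistent with every test.

G1 stuck-at-1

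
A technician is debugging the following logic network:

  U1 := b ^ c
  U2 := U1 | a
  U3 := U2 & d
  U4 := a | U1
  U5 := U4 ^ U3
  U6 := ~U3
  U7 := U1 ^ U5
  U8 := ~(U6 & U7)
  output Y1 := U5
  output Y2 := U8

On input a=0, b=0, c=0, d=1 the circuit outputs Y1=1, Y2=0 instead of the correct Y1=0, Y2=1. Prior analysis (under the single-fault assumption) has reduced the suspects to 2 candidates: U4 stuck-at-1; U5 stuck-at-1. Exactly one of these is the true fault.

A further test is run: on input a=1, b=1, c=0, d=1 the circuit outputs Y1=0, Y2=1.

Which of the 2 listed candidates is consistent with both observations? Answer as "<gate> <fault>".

Evaluate each candidate on input a=1, b=1, c=0, d=1:
  U4 stuck-at-1: U1=1, U2=1, U3=1, U4=1 [stuck-at-1], U5=0, U6=0, U7=1, U8=1 → Y1=0, Y2=1 — matches
  U5 stuck-at-1: U1=1, U2=1, U3=1, U4=1, U5=1 [stuck-at-1], U6=0, U7=0, U8=1 → Y1=1, Y2=1 — eliminated
Only U4 stuck-at-1 reproduces the observed Y1=0, Y2=1.

U4 stuck-at-1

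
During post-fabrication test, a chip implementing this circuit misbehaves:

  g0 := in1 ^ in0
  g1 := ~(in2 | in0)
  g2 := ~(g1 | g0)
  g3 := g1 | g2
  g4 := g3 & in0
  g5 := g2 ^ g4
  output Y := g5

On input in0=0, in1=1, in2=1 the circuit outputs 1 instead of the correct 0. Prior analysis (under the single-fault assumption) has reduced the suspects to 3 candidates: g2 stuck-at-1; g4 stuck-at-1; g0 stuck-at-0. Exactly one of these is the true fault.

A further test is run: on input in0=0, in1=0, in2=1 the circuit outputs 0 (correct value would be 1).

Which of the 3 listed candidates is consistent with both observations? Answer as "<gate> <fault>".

g4 stuck-at-1

Evaluate each candidate on input in0=0, in1=0, in2=1:
  g2 stuck-at-1: g0=0, g1=0, g2=1 [stuck-at-1], g3=1, g4=0, g5=1 → 1 — eliminated
  g4 stuck-at-1: g0=0, g1=0, g2=1, g3=1, g4=1 [stuck-at-1], g5=0 → 0 — matches
  g0 stuck-at-0: g0=0 [stuck-at-0], g1=0, g2=1, g3=1, g4=0, g5=1 → 1 — eliminated
Only g4 stuck-at-1 reproduces the observed 0.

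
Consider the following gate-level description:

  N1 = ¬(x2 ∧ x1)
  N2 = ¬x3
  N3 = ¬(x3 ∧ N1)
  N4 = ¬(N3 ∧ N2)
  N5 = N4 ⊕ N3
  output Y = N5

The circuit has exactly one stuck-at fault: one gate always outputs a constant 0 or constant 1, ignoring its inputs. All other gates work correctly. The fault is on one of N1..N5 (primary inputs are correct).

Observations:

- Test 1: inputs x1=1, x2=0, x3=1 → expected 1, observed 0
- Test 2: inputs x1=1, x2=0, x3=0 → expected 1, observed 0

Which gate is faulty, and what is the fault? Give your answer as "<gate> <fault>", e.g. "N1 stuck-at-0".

N5 stuck-at-0

Fault-free values for test 1 (x1=1, x2=0, x3=1): N1=1, N2=0, N3=0, N4=1, N5=1, giving Y=1. Observed 0.
Test 1: faults giving observed 0 are {N1 stuck-at-0, N3 stuck-at-1, N4 stuck-at-0, N5 stuck-at-0}.
Test 2 (x1=1, x2=0, x3=0): fault-free N1=1, N2=1, N3=1, N4=0, N5=1 → 1; observed 0. Eliminates N1 stuck-at-0, N3 stuck-at-1, N4 stuck-at-0.
Only N5 stuck-at-0 is consistent with every test.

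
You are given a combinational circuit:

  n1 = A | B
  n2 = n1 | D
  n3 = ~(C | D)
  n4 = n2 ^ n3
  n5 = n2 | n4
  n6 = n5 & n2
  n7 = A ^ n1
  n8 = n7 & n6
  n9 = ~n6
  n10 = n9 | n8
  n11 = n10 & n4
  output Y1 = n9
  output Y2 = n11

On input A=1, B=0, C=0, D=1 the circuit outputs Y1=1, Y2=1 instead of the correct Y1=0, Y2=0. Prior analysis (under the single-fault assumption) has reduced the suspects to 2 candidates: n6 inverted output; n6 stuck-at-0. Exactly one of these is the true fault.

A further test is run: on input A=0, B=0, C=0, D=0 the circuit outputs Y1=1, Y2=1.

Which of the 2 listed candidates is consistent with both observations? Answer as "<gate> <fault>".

Evaluate each candidate on input A=0, B=0, C=0, D=0:
  n6 inverted output: n1=0, n2=0, n3=1, n4=1, n5=1, n6=1 [inverted output], n7=0, n8=0, n9=0, n10=0, n11=0 → Y1=0, Y2=0 — eliminated
  n6 stuck-at-0: n1=0, n2=0, n3=1, n4=1, n5=1, n6=0 [stuck-at-0], n7=0, n8=0, n9=1, n10=1, n11=1 → Y1=1, Y2=1 — matches
Only n6 stuck-at-0 reproduces the observed Y1=1, Y2=1.

n6 stuck-at-0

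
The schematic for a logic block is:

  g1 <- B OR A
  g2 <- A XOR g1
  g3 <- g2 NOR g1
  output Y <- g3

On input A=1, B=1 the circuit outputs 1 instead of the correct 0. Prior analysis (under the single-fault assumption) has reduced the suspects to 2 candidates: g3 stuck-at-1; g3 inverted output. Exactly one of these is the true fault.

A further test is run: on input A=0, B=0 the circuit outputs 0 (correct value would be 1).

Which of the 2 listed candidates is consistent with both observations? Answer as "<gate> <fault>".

Evaluate each candidate on input A=0, B=0:
  g3 stuck-at-1: g1=0, g2=0, g3=1 [stuck-at-1] → 1 — eliminated
  g3 inverted output: g1=0, g2=0, g3=0 [inverted output] → 0 — matches
Only g3 inverted output reproduces the observed 0.

g3 inverted output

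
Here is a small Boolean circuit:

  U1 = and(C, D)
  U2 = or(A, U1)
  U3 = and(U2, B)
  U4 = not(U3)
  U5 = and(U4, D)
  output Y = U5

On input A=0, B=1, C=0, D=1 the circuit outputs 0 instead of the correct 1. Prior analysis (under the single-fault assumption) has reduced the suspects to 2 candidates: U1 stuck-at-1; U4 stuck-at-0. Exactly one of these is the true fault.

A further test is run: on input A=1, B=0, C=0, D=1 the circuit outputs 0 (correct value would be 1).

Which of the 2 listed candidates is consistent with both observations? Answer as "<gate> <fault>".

Evaluate each candidate on input A=1, B=0, C=0, D=1:
  U1 stuck-at-1: U1=1 [stuck-at-1], U2=1, U3=0, U4=1, U5=1 → 1 — eliminated
  U4 stuck-at-0: U1=0, U2=1, U3=0, U4=0 [stuck-at-0], U5=0 → 0 — matches
Only U4 stuck-at-0 reproduces the observed 0.

U4 stuck-at-0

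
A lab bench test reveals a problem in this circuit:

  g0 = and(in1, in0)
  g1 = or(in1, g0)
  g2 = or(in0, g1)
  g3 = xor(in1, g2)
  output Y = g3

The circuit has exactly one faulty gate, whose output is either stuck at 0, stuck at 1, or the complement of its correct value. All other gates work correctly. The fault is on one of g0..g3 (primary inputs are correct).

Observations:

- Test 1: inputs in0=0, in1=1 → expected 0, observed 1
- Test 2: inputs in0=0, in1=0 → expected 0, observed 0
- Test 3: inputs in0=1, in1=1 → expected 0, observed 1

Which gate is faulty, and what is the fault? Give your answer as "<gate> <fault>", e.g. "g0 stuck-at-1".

g2 stuck-at-0

Fault-free values for test 1 (in0=0, in1=1): g0=0, g1=1, g2=1, g3=0, giving Y=0. Observed 1.
Test 1: faults giving observed 1 are {g1 stuck-at-0, g1 inverted output, g2 stuck-at-0, g2 inverted output, g3 stuck-at-1, g3 inverted output}.
Test 2 (in0=0, in1=0): fault-free g0=0, g1=0, g2=0, g3=0 → 0; observed 0. Eliminates g1 inverted output, g2 inverted output, g3 stuck-at-1, g3 inverted output.
Test 3 (in0=1, in1=1): fault-free g0=1, g1=1, g2=1, g3=0 → 0; observed 1. Eliminates g1 stuck-at-0.
Only g2 stuck-at-0 is consistent with every test.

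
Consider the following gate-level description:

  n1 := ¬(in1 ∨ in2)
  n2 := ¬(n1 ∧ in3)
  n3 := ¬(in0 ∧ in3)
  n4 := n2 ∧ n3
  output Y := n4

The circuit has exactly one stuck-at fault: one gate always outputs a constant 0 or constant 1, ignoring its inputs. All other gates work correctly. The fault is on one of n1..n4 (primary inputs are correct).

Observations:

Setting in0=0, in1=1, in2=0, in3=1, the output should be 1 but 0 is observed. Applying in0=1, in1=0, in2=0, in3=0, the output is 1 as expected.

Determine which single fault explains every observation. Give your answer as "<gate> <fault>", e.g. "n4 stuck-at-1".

n1 stuck-at-1

Fault-free values for test 1 (in0=0, in1=1, in2=0, in3=1): n1=0, n2=1, n3=1, n4=1, giving Y=1. Observed 0.
Test 1: faults giving observed 0 are {n1 stuck-at-1, n2 stuck-at-0, n3 stuck-at-0, n4 stuck-at-0}.
Test 2 (in0=1, in1=0, in2=0, in3=0): fault-free n1=1, n2=1, n3=1, n4=1 → 1; observed 1. Eliminates n2 stuck-at-0, n3 stuck-at-0, n4 stuck-at-0.
Only n1 stuck-at-1 is consistent with every test.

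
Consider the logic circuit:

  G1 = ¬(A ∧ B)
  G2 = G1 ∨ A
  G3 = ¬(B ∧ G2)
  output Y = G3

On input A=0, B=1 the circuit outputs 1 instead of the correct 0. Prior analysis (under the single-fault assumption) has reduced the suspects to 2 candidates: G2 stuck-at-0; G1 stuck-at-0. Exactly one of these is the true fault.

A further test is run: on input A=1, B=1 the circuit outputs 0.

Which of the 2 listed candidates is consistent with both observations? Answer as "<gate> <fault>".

G1 stuck-at-0

Evaluate each candidate on input A=1, B=1:
  G2 stuck-at-0: G1=0, G2=0 [stuck-at-0], G3=1 → 1 — eliminated
  G1 stuck-at-0: G1=0 [stuck-at-0], G2=1, G3=0 → 0 — matches
Only G1 stuck-at-0 reproduces the observed 0.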